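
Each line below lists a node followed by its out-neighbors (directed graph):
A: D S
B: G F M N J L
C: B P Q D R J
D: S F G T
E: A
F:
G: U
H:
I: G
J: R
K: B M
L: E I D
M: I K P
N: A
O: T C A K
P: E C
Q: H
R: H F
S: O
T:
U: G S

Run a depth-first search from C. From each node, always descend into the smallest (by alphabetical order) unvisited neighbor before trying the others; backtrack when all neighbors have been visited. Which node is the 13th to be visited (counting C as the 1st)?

Visit C
C → B
B → F
B → G
G → U
U → S
S → O
O → A
A → D
D → T
O → K
K → M
M → I
M → P
P → E
B → J
J → R
R → H
B → L
B → N
C → Q

Visit order: C, B, F, G, U, S, O, A, D, T, K, M, I, P, E, J, R, H, L, N, Q

I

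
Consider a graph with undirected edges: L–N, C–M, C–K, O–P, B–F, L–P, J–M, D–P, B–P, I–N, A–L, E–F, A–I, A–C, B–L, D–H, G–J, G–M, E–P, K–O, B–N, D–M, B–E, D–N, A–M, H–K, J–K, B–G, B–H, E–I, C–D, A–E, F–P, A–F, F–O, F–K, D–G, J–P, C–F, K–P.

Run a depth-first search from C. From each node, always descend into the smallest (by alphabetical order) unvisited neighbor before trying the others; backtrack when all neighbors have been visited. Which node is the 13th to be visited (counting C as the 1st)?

Visit C
C → A
A → E
E → B
B → F
F → K
K → H
H → D
D → G
G → J
J → M
J → P
P → L
L → N
N → I
P → O

Visit order: C, A, E, B, F, K, H, D, G, J, M, P, L, N, I, O

L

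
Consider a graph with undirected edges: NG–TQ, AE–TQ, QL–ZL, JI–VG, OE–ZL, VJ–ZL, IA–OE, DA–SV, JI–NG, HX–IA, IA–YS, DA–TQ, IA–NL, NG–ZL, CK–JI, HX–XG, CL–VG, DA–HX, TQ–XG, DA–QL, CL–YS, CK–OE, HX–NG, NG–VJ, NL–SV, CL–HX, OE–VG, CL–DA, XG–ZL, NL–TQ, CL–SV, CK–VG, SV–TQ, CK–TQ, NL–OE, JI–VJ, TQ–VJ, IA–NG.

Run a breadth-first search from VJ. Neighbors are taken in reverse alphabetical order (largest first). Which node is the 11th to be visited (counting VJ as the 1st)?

DA

Visit VJ; enqueue ZL, TQ, NG, JI → queue [ZL, TQ, NG, JI]
Visit ZL; enqueue XG, QL, OE → queue [TQ, NG, JI, XG, QL, OE]
Visit TQ; enqueue SV, NL, DA, CK, AE → queue [NG, JI, XG, QL, OE, SV, NL, DA, CK, AE]
Visit NG; enqueue IA, HX → queue [JI, XG, QL, OE, SV, NL, DA, CK, AE, IA, HX]
Visit JI; enqueue VG → queue [XG, QL, OE, SV, NL, DA, CK, AE, IA, HX, VG]
Visit XG → queue [QL, OE, SV, NL, DA, CK, AE, IA, HX, VG]
Visit QL → queue [OE, SV, NL, DA, CK, AE, IA, HX, VG]
Visit OE → queue [SV, NL, DA, CK, AE, IA, HX, VG]
Visit SV; enqueue CL → queue [NL, DA, CK, AE, IA, HX, VG, CL]
Visit NL → queue [DA, CK, AE, IA, HX, VG, CL]
Visit DA → queue [CK, AE, IA, HX, VG, CL]
Visit CK → queue [AE, IA, HX, VG, CL]
Visit AE → queue [IA, HX, VG, CL]
Visit IA; enqueue YS → queue [HX, VG, CL, YS]
Visit HX → queue [VG, CL, YS]
Visit VG → queue [CL, YS]
Visit CL → queue [YS]
Visit YS → queue []

Visit order: VJ, ZL, TQ, NG, JI, XG, QL, OE, SV, NL, DA, CK, AE, IA, HX, VG, CL, YS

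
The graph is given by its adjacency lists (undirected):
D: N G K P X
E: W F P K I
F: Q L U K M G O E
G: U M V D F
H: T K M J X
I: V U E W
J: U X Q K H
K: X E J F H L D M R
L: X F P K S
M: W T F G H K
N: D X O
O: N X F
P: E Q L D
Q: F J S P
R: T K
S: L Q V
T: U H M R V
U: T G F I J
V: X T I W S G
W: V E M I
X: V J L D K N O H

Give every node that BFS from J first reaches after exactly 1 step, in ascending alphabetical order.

Level 0: J
Level 1: H, K, Q, U, X
Level 2: D, E, F, G, I, L, M, N, O, P, R, S, T, V
Level 3: W

H, K, Q, U, X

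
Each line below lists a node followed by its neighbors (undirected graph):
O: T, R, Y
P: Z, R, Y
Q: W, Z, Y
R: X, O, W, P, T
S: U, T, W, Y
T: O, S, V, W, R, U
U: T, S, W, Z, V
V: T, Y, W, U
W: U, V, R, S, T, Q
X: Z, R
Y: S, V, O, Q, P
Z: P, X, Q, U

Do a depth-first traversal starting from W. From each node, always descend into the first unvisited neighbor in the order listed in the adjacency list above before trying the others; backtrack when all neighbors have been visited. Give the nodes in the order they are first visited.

W U T O R X Z P Y S V Q

Visit W
W → U
U → T
T → O
O → R
R → X
X → Z
Z → P
P → Y
Y → S
Y → V
Y → Q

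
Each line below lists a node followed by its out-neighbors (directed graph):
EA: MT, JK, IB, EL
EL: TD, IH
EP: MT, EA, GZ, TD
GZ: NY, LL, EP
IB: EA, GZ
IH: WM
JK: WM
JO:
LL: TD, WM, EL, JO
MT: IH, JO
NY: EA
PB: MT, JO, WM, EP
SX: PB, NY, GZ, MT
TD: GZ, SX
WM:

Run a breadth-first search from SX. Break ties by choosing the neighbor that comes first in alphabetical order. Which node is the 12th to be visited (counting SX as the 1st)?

Visit SX; enqueue GZ, MT, NY, PB → queue [GZ, MT, NY, PB]
Visit GZ; enqueue EP, LL → queue [MT, NY, PB, EP, LL]
Visit MT; enqueue IH, JO → queue [NY, PB, EP, LL, IH, JO]
Visit NY; enqueue EA → queue [PB, EP, LL, IH, JO, EA]
Visit PB; enqueue WM → queue [EP, LL, IH, JO, EA, WM]
Visit EP; enqueue TD → queue [LL, IH, JO, EA, WM, TD]
Visit LL; enqueue EL → queue [IH, JO, EA, WM, TD, EL]
Visit IH → queue [JO, EA, WM, TD, EL]
Visit JO → queue [EA, WM, TD, EL]
Visit EA; enqueue IB, JK → queue [WM, TD, EL, IB, JK]
Visit WM → queue [TD, EL, IB, JK]
Visit TD → queue [EL, IB, JK]
Visit EL → queue [IB, JK]
Visit IB → queue [JK]
Visit JK → queue []

Visit order: SX, GZ, MT, NY, PB, EP, LL, IH, JO, EA, WM, TD, EL, IB, JK

TD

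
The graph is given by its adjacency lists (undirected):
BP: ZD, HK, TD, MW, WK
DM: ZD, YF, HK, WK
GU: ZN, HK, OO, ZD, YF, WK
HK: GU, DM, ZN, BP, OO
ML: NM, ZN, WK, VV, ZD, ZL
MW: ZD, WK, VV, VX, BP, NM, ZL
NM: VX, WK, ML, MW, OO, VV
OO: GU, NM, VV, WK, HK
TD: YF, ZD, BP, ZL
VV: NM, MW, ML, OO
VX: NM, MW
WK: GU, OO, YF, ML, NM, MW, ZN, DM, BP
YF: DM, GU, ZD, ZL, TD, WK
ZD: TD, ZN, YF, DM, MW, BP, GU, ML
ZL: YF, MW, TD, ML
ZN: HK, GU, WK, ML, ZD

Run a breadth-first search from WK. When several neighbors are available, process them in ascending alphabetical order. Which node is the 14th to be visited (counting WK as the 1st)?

Visit WK; enqueue BP, DM, GU, ML, MW, NM, OO, YF, ZN → queue [BP, DM, GU, ML, MW, NM, OO, YF, ZN]
Visit BP; enqueue HK, TD, ZD → queue [DM, GU, ML, MW, NM, OO, YF, ZN, HK, TD, ZD]
Visit DM → queue [GU, ML, MW, NM, OO, YF, ZN, HK, TD, ZD]
Visit GU → queue [ML, MW, NM, OO, YF, ZN, HK, TD, ZD]
Visit ML; enqueue VV, ZL → queue [MW, NM, OO, YF, ZN, HK, TD, ZD, VV, ZL]
Visit MW; enqueue VX → queue [NM, OO, YF, ZN, HK, TD, ZD, VV, ZL, VX]
Visit NM → queue [OO, YF, ZN, HK, TD, ZD, VV, ZL, VX]
Visit OO → queue [YF, ZN, HK, TD, ZD, VV, ZL, VX]
Visit YF → queue [ZN, HK, TD, ZD, VV, ZL, VX]
Visit ZN → queue [HK, TD, ZD, VV, ZL, VX]
Visit HK → queue [TD, ZD, VV, ZL, VX]
Visit TD → queue [ZD, VV, ZL, VX]
Visit ZD → queue [VV, ZL, VX]
Visit VV → queue [ZL, VX]
Visit ZL → queue [VX]
Visit VX → queue []

Visit order: WK, BP, DM, GU, ML, MW, NM, OO, YF, ZN, HK, TD, ZD, VV, ZL, VX

VV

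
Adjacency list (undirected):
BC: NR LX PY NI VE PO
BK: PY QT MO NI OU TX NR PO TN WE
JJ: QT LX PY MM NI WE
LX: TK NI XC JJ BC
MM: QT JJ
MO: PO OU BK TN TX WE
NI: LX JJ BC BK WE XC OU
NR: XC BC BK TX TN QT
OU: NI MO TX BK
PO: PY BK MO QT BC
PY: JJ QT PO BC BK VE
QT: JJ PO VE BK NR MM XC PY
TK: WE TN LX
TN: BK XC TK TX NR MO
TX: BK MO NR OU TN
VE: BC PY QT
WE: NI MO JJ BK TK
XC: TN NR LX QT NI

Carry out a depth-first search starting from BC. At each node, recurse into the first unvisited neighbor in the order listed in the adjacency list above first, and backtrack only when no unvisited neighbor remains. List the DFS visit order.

Visit BC
BC → NR
NR → XC
XC → TN
TN → BK
BK → PY
PY → JJ
JJ → QT
QT → PO
PO → MO
MO → OU
OU → NI
NI → LX
LX → TK
TK → WE
OU → TX
QT → VE
QT → MM

BC -> NR -> XC -> TN -> BK -> PY -> JJ -> QT -> PO -> MO -> OU -> NI -> LX -> TK -> WE -> TX -> VE -> MM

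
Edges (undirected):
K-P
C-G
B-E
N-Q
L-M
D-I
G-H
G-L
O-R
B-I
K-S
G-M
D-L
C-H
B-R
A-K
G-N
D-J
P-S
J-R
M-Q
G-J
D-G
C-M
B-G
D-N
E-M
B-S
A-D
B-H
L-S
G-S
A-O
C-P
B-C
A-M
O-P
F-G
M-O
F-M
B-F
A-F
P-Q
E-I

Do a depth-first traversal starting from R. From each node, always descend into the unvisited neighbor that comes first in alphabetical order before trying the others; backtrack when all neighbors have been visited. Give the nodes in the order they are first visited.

Visit R
R → B
B → C
C → G
G → D
D → A
A → F
F → M
M → E
E → I
M → L
L → S
S → K
K → P
P → O
P → Q
Q → N
D → J
G → H

R, B, C, G, D, A, F, M, E, I, L, S, K, P, O, Q, N, J, H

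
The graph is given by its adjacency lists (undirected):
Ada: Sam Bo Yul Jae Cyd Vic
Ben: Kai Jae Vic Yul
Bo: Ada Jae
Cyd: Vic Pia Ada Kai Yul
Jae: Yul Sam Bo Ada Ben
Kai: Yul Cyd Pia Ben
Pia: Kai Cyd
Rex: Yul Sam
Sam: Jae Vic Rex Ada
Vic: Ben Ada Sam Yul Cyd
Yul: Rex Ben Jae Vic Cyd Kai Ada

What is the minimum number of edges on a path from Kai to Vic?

Level 0: Kai
Level 1: Ben, Cyd, Pia, Yul
Level 2: Ada, Jae, Rex, Vic
Level 3: Bo, Sam
Vic first appears at level 2.

2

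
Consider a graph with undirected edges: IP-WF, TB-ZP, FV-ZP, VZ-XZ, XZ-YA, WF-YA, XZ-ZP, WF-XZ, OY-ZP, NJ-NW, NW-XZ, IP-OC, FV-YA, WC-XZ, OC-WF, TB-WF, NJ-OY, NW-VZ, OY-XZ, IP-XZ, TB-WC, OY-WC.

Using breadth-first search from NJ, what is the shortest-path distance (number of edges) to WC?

2

Level 0: NJ
Level 1: NW, OY
Level 2: VZ, WC, XZ, ZP
Level 3: FV, IP, TB, WF, YA
Level 4: OC
WC first appears at level 2.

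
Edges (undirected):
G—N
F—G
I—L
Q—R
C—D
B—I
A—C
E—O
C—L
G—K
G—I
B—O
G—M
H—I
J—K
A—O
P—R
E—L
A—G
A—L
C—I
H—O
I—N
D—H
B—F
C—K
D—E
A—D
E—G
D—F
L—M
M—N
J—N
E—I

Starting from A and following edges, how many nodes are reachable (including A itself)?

15

BFS from A visits: A, O, L, G, D, C, H, E, B, M, I, N, K, F, J
Reachable nodes: 15 of 18 total.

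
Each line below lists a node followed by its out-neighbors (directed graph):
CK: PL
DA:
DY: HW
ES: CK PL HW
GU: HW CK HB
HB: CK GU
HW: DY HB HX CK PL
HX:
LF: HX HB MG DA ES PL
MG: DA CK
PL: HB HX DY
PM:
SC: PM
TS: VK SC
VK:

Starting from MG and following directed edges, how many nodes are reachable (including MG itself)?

9

BFS from MG visits: MG, DA, CK, PL, HB, HX, DY, GU, HW
Reachable nodes: 9 of 15 total.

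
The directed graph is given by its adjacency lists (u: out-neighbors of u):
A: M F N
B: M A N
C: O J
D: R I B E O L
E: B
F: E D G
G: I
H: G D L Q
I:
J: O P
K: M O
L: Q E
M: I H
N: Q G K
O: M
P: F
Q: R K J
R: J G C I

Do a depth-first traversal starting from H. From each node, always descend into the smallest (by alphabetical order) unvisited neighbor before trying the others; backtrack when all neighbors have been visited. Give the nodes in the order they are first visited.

H, D, B, A, F, E, G, I, M, N, K, O, Q, J, P, R, C, L

Visit H
H → D
D → B
B → A
A → F
F → E
F → G
G → I
A → M
A → N
N → K
K → O
N → Q
Q → J
J → P
Q → R
R → C
D → L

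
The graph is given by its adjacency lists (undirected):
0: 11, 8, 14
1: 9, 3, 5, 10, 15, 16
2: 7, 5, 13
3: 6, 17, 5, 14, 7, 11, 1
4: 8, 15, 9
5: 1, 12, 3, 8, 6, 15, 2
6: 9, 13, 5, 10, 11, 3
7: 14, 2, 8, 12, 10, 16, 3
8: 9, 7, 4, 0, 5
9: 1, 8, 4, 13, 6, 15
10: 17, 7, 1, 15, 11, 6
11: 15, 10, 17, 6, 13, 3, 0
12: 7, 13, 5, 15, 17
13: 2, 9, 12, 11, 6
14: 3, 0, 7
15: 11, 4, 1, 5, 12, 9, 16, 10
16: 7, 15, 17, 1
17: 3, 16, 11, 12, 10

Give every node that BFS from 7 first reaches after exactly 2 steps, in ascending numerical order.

0, 1, 4, 5, 6, 9, 11, 13, 15, 17

Level 0: 7
Level 1: 2, 3, 8, 10, 12, 14, 16
Level 2: 0, 1, 4, 5, 6, 9, 11, 13, 15, 17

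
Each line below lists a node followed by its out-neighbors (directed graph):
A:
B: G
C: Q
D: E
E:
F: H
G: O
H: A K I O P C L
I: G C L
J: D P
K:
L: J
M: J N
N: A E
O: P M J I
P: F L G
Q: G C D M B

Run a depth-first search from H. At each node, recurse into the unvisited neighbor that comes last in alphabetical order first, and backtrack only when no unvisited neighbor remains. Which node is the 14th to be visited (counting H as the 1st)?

Visit H
H → P
P → L
L → J
J → D
D → E
P → G
G → O
O → M
M → N
N → A
O → I
I → C
C → Q
Q → B
P → F
H → K

Visit order: H, P, L, J, D, E, G, O, M, N, A, I, C, Q, B, F, K

Q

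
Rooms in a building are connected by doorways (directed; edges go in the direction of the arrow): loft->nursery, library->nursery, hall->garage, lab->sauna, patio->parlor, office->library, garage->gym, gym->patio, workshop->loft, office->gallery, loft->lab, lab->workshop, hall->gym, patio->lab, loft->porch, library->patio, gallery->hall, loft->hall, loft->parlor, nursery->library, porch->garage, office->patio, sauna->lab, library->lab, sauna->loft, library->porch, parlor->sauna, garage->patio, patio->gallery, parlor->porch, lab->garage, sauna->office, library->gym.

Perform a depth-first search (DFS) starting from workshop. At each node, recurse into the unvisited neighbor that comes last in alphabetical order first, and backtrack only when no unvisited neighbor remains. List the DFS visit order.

workshop → loft → porch → garage → patio → parlor → sauna → office → library → nursery → lab → gym → gallery → hall

Visit workshop
workshop → loft
loft → porch
porch → garage
garage → patio
patio → parlor
parlor → sauna
sauna → office
office → library
library → nursery
library → lab
library → gym
office → gallery
gallery → hall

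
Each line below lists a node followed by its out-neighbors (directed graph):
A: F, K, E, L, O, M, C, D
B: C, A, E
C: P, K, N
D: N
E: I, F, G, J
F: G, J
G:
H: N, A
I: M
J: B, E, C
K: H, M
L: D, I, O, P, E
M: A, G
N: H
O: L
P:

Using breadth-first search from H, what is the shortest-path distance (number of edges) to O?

2

Level 0: H
Level 1: A, N
Level 2: C, D, E, F, K, L, M, O
Level 3: G, I, J, P
Level 4: B
O first appears at level 2.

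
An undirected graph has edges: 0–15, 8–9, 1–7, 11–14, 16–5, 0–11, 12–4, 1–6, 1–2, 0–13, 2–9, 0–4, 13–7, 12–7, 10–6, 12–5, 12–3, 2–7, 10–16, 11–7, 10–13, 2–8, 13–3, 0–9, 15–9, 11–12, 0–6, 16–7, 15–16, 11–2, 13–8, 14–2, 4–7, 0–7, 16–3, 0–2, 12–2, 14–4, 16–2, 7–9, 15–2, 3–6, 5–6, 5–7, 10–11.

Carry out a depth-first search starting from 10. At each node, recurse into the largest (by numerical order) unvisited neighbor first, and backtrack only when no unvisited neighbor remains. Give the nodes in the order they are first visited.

10 → 16 → 15 → 9 → 8 → 13 → 7 → 12 → 11 → 14 → 4 → 0 → 6 → 5 → 3 → 1 → 2

Visit 10
10 → 16
16 → 15
15 → 9
9 → 8
8 → 13
13 → 7
7 → 12
12 → 11
11 → 14
14 → 4
4 → 0
0 → 6
6 → 5
6 → 3
6 → 1
1 → 2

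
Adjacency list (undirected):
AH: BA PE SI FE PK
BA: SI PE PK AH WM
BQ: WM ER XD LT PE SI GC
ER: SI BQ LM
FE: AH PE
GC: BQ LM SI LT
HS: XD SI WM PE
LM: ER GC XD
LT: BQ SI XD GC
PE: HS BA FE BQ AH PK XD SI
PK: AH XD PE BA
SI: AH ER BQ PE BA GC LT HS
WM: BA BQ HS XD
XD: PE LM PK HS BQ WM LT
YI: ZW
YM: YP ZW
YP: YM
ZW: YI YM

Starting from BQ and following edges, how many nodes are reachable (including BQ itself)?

14

BFS from BQ visits: BQ, ER, GC, LT, PE, SI, WM, XD, LM, AH, BA, FE, HS, PK
Reachable nodes: 14 of 18 total.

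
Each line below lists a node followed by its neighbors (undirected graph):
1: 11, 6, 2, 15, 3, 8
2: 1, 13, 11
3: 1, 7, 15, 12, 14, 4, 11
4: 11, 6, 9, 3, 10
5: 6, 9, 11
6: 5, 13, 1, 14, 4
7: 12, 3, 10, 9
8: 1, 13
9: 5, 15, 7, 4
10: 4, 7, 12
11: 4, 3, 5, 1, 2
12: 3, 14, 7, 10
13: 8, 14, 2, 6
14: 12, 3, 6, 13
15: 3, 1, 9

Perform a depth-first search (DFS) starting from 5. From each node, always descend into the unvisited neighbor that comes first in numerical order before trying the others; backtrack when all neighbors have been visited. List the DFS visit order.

5 -> 6 -> 1 -> 2 -> 11 -> 3 -> 4 -> 9 -> 7 -> 10 -> 12 -> 14 -> 13 -> 8 -> 15

Visit 5
5 → 6
6 → 1
1 → 2
2 → 11
11 → 3
3 → 4
4 → 9
9 → 7
7 → 10
10 → 12
12 → 14
14 → 13
13 → 8
9 → 15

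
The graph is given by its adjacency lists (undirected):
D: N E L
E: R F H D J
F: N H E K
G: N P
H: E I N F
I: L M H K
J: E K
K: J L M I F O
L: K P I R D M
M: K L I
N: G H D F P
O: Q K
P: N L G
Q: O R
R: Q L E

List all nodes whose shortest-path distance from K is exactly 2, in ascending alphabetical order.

D, E, H, N, P, Q, R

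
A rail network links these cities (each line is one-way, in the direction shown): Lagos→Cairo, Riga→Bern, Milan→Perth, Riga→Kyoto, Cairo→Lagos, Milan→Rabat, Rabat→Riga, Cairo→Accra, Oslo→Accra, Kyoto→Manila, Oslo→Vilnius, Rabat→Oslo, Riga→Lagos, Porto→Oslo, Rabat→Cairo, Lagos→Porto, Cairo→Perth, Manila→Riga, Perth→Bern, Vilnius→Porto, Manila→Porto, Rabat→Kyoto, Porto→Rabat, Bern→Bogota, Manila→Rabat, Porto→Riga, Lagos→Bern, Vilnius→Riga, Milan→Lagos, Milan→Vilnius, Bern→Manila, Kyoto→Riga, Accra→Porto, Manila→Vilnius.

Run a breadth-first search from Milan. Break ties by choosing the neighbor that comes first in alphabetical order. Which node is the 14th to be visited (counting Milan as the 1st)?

Accra

Visit Milan; enqueue Lagos, Perth, Rabat, Vilnius → queue [Lagos, Perth, Rabat, Vilnius]
Visit Lagos; enqueue Bern, Cairo, Porto → queue [Perth, Rabat, Vilnius, Bern, Cairo, Porto]
Visit Perth → queue [Rabat, Vilnius, Bern, Cairo, Porto]
Visit Rabat; enqueue Kyoto, Oslo, Riga → queue [Vilnius, Bern, Cairo, Porto, Kyoto, Oslo, Riga]
Visit Vilnius → queue [Bern, Cairo, Porto, Kyoto, Oslo, Riga]
Visit Bern; enqueue Bogota, Manila → queue [Cairo, Porto, Kyoto, Oslo, Riga, Bogota, Manila]
Visit Cairo; enqueue Accra → queue [Porto, Kyoto, Oslo, Riga, Bogota, Manila, Accra]
Visit Porto → queue [Kyoto, Oslo, Riga, Bogota, Manila, Accra]
Visit Kyoto → queue [Oslo, Riga, Bogota, Manila, Accra]
Visit Oslo → queue [Riga, Bogota, Manila, Accra]
Visit Riga → queue [Bogota, Manila, Accra]
Visit Bogota → queue [Manila, Accra]
Visit Manila → queue [Accra]
Visit Accra → queue []

Visit order: Milan, Lagos, Perth, Rabat, Vilnius, Bern, Cairo, Porto, Kyoto, Oslo, Riga, Bogota, Manila, Accra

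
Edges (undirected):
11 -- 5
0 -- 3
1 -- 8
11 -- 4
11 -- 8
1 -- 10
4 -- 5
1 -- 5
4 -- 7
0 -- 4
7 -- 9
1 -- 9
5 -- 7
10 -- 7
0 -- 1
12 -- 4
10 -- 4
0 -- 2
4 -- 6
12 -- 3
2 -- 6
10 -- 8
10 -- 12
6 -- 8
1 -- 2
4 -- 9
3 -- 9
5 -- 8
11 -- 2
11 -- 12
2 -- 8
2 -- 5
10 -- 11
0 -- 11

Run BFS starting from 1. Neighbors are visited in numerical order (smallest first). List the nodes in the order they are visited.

1 -> 0 -> 2 -> 5 -> 8 -> 9 -> 10 -> 3 -> 4 -> 11 -> 6 -> 7 -> 12

Visit 1; enqueue 0, 2, 5, 8, 9, 10 → queue [0, 2, 5, 8, 9, 10]
Visit 0; enqueue 3, 4, 11 → queue [2, 5, 8, 9, 10, 3, 4, 11]
Visit 2; enqueue 6 → queue [5, 8, 9, 10, 3, 4, 11, 6]
Visit 5; enqueue 7 → queue [8, 9, 10, 3, 4, 11, 6, 7]
Visit 8 → queue [9, 10, 3, 4, 11, 6, 7]
Visit 9 → queue [10, 3, 4, 11, 6, 7]
Visit 10; enqueue 12 → queue [3, 4, 11, 6, 7, 12]
Visit 3 → queue [4, 11, 6, 7, 12]
Visit 4 → queue [11, 6, 7, 12]
Visit 11 → queue [6, 7, 12]
Visit 6 → queue [7, 12]
Visit 7 → queue [12]
Visit 12 → queue []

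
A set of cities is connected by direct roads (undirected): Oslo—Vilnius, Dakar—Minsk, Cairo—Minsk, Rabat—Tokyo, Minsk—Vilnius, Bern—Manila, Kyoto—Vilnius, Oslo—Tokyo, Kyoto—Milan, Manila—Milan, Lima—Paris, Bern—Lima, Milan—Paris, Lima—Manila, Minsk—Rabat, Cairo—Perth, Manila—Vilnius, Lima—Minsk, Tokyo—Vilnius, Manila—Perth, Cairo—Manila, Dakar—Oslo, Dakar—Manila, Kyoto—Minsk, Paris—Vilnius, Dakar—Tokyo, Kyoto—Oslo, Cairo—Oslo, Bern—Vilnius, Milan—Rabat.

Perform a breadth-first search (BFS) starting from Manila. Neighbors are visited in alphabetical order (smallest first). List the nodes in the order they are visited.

Manila Bern Cairo Dakar Lima Milan Perth Vilnius Minsk Oslo Tokyo Paris Kyoto Rabat

Visit Manila; enqueue Bern, Cairo, Dakar, Lima, Milan, Perth, Vilnius → queue [Bern, Cairo, Dakar, Lima, Milan, Perth, Vilnius]
Visit Bern → queue [Cairo, Dakar, Lima, Milan, Perth, Vilnius]
Visit Cairo; enqueue Minsk, Oslo → queue [Dakar, Lima, Milan, Perth, Vilnius, Minsk, Oslo]
Visit Dakar; enqueue Tokyo → queue [Lima, Milan, Perth, Vilnius, Minsk, Oslo, Tokyo]
Visit Lima; enqueue Paris → queue [Milan, Perth, Vilnius, Minsk, Oslo, Tokyo, Paris]
Visit Milan; enqueue Kyoto, Rabat → queue [Perth, Vilnius, Minsk, Oslo, Tokyo, Paris, Kyoto, Rabat]
Visit Perth → queue [Vilnius, Minsk, Oslo, Tokyo, Paris, Kyoto, Rabat]
Visit Vilnius → queue [Minsk, Oslo, Tokyo, Paris, Kyoto, Rabat]
Visit Minsk → queue [Oslo, Tokyo, Paris, Kyoto, Rabat]
Visit Oslo → queue [Tokyo, Paris, Kyoto, Rabat]
Visit Tokyo → queue [Paris, Kyoto, Rabat]
Visit Paris → queue [Kyoto, Rabat]
Visit Kyoto → queue [Rabat]
Visit Rabat → queue []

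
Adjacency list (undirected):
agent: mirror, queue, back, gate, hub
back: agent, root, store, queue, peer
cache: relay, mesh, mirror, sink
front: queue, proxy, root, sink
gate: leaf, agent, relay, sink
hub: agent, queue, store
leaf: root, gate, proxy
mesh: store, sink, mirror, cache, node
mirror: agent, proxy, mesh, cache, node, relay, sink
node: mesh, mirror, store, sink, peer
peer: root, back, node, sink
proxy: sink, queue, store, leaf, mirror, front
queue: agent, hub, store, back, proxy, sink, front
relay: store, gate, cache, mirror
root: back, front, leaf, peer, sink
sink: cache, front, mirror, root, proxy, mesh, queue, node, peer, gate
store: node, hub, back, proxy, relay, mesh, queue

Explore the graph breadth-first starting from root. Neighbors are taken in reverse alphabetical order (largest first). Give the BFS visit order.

root, sink, peer, leaf, front, back, queue, proxy, node, mirror, mesh, gate, cache, store, agent, hub, relay

Visit root; enqueue sink, peer, leaf, front, back → queue [sink, peer, leaf, front, back]
Visit sink; enqueue queue, proxy, node, mirror, mesh, gate, cache → queue [peer, leaf, front, back, queue, proxy, node, mirror, mesh, gate, cache]
Visit peer → queue [leaf, front, back, queue, proxy, node, mirror, mesh, gate, cache]
Visit leaf → queue [front, back, queue, proxy, node, mirror, mesh, gate, cache]
Visit front → queue [back, queue, proxy, node, mirror, mesh, gate, cache]
Visit back; enqueue store, agent → queue [queue, proxy, node, mirror, mesh, gate, cache, store, agent]
Visit queue; enqueue hub → queue [proxy, node, mirror, mesh, gate, cache, store, agent, hub]
Visit proxy → queue [node, mirror, mesh, gate, cache, store, agent, hub]
Visit node → queue [mirror, mesh, gate, cache, store, agent, hub]
Visit mirror; enqueue relay → queue [mesh, gate, cache, store, agent, hub, relay]
Visit mesh → queue [gate, cache, store, agent, hub, relay]
Visit gate → queue [cache, store, agent, hub, relay]
Visit cache → queue [store, agent, hub, relay]
Visit store → queue [agent, hub, relay]
Visit agent → queue [hub, relay]
Visit hub → queue [relay]
Visit relay → queue []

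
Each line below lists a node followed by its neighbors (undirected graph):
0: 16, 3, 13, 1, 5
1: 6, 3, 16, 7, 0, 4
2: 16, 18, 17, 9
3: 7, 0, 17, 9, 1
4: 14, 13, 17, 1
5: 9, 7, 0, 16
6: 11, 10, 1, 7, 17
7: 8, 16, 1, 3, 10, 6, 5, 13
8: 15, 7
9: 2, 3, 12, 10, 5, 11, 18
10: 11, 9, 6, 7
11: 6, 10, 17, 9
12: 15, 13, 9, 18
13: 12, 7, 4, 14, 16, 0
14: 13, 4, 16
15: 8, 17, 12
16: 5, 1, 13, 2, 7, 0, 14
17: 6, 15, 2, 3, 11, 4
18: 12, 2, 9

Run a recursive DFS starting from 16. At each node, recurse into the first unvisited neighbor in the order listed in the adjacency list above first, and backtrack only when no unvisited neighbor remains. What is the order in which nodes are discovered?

16, 5, 9, 2, 18, 12, 15, 8, 7, 1, 6, 11, 10, 17, 3, 0, 13, 4, 14

Visit 16
16 → 5
5 → 9
9 → 2
2 → 18
18 → 12
12 → 15
15 → 8
8 → 7
7 → 1
1 → 6
6 → 11
11 → 10
11 → 17
17 → 3
3 → 0
0 → 13
13 → 4
4 → 14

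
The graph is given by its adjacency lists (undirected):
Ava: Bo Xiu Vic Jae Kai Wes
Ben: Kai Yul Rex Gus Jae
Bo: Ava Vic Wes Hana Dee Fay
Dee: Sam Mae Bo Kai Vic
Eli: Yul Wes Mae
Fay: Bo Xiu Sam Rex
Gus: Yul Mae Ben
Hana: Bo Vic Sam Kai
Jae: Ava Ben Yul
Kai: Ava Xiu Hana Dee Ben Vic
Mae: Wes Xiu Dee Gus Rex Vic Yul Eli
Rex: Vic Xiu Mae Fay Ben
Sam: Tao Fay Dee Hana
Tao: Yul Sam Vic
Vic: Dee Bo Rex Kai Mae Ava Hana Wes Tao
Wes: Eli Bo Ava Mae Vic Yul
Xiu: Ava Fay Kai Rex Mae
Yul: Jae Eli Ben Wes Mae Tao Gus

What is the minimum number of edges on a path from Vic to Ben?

Level 0: Vic
Level 1: Ava, Bo, Dee, Hana, Kai, Mae, Rex, Tao, Wes
Level 2: Ben, Eli, Fay, Gus, Jae, Sam, Xiu, Yul
Ben first appears at level 2.

2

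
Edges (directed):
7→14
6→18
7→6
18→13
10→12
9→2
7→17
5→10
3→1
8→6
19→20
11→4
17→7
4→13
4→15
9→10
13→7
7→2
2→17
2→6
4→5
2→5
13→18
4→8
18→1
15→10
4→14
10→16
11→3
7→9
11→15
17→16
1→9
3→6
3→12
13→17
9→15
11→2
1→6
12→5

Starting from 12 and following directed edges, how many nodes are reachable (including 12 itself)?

BFS from 12 visits: 12, 5, 10, 16
Reachable nodes: 4 of 20 total.

4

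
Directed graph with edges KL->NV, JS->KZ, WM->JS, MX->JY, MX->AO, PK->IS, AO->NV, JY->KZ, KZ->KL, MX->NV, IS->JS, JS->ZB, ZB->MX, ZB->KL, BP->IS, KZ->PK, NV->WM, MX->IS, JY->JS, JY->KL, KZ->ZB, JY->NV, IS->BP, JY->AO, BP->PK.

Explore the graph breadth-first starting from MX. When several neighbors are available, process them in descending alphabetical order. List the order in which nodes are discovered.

Visit MX; enqueue NV, JY, IS, AO → queue [NV, JY, IS, AO]
Visit NV; enqueue WM → queue [JY, IS, AO, WM]
Visit JY; enqueue KZ, KL, JS → queue [IS, AO, WM, KZ, KL, JS]
Visit IS; enqueue BP → queue [AO, WM, KZ, KL, JS, BP]
Visit AO → queue [WM, KZ, KL, JS, BP]
Visit WM → queue [KZ, KL, JS, BP]
Visit KZ; enqueue ZB, PK → queue [KL, JS, BP, ZB, PK]
Visit KL → queue [JS, BP, ZB, PK]
Visit JS → queue [BP, ZB, PK]
Visit BP → queue [ZB, PK]
Visit ZB → queue [PK]
Visit PK → queue []

MX NV JY IS AO WM KZ KL JS BP ZB PK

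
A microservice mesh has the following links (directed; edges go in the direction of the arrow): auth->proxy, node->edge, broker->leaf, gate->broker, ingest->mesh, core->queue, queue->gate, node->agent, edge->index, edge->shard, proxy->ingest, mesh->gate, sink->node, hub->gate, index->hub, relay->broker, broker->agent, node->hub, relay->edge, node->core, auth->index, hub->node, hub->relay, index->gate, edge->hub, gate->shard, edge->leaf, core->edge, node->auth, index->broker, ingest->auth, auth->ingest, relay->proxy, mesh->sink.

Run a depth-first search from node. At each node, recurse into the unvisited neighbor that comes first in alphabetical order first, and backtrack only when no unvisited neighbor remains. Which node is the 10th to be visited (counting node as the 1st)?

Visit node
node → agent
node → auth
auth → index
index → broker
broker → leaf
index → gate
gate → shard
index → hub
hub → relay
relay → edge
relay → proxy
proxy → ingest
ingest → mesh
mesh → sink
node → core
core → queue

Visit order: node, agent, auth, index, broker, leaf, gate, shard, hub, relay, edge, proxy, ingest, mesh, sink, core, queue

relay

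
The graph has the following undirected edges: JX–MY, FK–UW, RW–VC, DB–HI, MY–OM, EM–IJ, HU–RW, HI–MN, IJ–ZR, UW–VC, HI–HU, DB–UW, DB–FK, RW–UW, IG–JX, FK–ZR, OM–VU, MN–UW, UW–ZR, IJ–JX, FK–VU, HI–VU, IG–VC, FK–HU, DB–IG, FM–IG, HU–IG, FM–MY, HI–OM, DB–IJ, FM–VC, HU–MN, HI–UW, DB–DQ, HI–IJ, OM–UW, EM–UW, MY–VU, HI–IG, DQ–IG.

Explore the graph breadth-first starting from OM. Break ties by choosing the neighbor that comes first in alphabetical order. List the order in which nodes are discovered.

Visit OM; enqueue HI, MY, UW, VU → queue [HI, MY, UW, VU]
Visit HI; enqueue DB, HU, IG, IJ, MN → queue [MY, UW, VU, DB, HU, IG, IJ, MN]
Visit MY; enqueue FM, JX → queue [UW, VU, DB, HU, IG, IJ, MN, FM, JX]
Visit UW; enqueue EM, FK, RW, VC, ZR → queue [VU, DB, HU, IG, IJ, MN, FM, JX, EM, FK, RW, VC, ZR]
Visit VU → queue [DB, HU, IG, IJ, MN, FM, JX, EM, FK, RW, VC, ZR]
Visit DB; enqueue DQ → queue [HU, IG, IJ, MN, FM, JX, EM, FK, RW, VC, ZR, DQ]
Visit HU → queue [IG, IJ, MN, FM, JX, EM, FK, RW, VC, ZR, DQ]
Visit IG → queue [IJ, MN, FM, JX, EM, FK, RW, VC, ZR, DQ]
Visit IJ → queue [MN, FM, JX, EM, FK, RW, VC, ZR, DQ]
Visit MN → queue [FM, JX, EM, FK, RW, VC, ZR, DQ]
Visit FM → queue [JX, EM, FK, RW, VC, ZR, DQ]
Visit JX → queue [EM, FK, RW, VC, ZR, DQ]
Visit EM → queue [FK, RW, VC, ZR, DQ]
Visit FK → queue [RW, VC, ZR, DQ]
Visit RW → queue [VC, ZR, DQ]
Visit VC → queue [ZR, DQ]
Visit ZR → queue [DQ]
Visit DQ → queue []

OM → HI → MY → UW → VU → DB → HU → IG → IJ → MN → FM → JX → EM → FK → RW → VC → ZR → DQ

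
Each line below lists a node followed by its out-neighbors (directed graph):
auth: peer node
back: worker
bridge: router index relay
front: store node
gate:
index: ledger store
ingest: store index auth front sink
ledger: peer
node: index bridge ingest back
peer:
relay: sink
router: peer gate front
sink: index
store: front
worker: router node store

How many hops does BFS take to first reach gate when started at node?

3

Level 0: node
Level 1: back, bridge, index, ingest
Level 2: auth, front, ledger, relay, router, sink, store, worker
Level 3: gate, peer
gate first appears at level 3.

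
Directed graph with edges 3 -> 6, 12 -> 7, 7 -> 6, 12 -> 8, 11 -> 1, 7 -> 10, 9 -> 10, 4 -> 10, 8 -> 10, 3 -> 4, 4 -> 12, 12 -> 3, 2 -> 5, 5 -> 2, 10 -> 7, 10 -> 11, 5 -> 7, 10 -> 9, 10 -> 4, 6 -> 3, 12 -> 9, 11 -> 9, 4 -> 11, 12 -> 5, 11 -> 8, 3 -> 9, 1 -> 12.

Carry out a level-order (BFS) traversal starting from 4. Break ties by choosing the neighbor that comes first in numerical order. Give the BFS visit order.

4 10 11 12 7 9 1 8 3 5 6 2

Visit 4; enqueue 10, 11, 12 → queue [10, 11, 12]
Visit 10; enqueue 7, 9 → queue [11, 12, 7, 9]
Visit 11; enqueue 1, 8 → queue [12, 7, 9, 1, 8]
Visit 12; enqueue 3, 5 → queue [7, 9, 1, 8, 3, 5]
Visit 7; enqueue 6 → queue [9, 1, 8, 3, 5, 6]
Visit 9 → queue [1, 8, 3, 5, 6]
Visit 1 → queue [8, 3, 5, 6]
Visit 8 → queue [3, 5, 6]
Visit 3 → queue [5, 6]
Visit 5; enqueue 2 → queue [6, 2]
Visit 6 → queue [2]
Visit 2 → queue []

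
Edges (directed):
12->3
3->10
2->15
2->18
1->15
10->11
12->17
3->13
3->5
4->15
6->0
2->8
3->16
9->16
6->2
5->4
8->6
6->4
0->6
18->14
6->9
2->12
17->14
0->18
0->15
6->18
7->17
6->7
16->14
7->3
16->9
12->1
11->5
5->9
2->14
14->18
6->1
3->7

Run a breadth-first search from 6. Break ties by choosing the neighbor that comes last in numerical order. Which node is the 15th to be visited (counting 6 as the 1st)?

Visit 6; enqueue 18, 9, 7, 4, 2, 1, 0 → queue [18, 9, 7, 4, 2, 1, 0]
Visit 18; enqueue 14 → queue [9, 7, 4, 2, 1, 0, 14]
Visit 9; enqueue 16 → queue [7, 4, 2, 1, 0, 14, 16]
Visit 7; enqueue 17, 3 → queue [4, 2, 1, 0, 14, 16, 17, 3]
Visit 4; enqueue 15 → queue [2, 1, 0, 14, 16, 17, 3, 15]
Visit 2; enqueue 12, 8 → queue [1, 0, 14, 16, 17, 3, 15, 12, 8]
Visit 1 → queue [0, 14, 16, 17, 3, 15, 12, 8]
Visit 0 → queue [14, 16, 17, 3, 15, 12, 8]
Visit 14 → queue [16, 17, 3, 15, 12, 8]
Visit 16 → queue [17, 3, 15, 12, 8]
Visit 17 → queue [3, 15, 12, 8]
Visit 3; enqueue 13, 10, 5 → queue [15, 12, 8, 13, 10, 5]
Visit 15 → queue [12, 8, 13, 10, 5]
Visit 12 → queue [8, 13, 10, 5]
Visit 8 → queue [13, 10, 5]
Visit 13 → queue [10, 5]
Visit 10; enqueue 11 → queue [5, 11]
Visit 5 → queue [11]
Visit 11 → queue []

Visit order: 6, 18, 9, 7, 4, 2, 1, 0, 14, 16, 17, 3, 15, 12, 8, 13, 10, 5, 11

8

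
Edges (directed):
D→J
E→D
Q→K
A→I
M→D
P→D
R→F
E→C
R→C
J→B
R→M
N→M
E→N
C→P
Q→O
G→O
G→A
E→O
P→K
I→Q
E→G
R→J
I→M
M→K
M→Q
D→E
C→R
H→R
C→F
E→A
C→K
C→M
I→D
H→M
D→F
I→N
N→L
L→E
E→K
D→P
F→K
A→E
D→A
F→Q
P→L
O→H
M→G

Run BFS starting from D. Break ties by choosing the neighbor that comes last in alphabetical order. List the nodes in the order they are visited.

D P J F E A L K B Q O N G C I H M R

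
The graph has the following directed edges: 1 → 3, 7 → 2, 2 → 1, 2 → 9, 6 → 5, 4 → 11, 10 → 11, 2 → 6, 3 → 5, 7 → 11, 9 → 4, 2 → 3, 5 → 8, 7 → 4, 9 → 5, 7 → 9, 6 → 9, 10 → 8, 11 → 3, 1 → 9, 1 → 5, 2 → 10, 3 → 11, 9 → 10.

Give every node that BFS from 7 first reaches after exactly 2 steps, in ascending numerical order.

Level 0: 7
Level 1: 2, 4, 9, 11
Level 2: 1, 3, 5, 6, 10
Level 3: 8

1, 3, 5, 6, 10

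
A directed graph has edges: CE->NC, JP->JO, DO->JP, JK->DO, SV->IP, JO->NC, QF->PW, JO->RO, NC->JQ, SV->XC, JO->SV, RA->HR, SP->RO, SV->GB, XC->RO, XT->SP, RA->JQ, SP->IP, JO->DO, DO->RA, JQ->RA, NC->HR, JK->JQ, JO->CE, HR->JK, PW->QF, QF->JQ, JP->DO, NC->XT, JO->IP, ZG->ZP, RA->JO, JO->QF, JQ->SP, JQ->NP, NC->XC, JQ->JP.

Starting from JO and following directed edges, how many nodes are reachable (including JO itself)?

19

BFS from JO visits: JO, SV, RO, QF, NC, IP, DO, CE, XC, GB, PW, JQ, XT, HR, RA, JP, SP, NP, JK
Reachable nodes: 19 of 21 total.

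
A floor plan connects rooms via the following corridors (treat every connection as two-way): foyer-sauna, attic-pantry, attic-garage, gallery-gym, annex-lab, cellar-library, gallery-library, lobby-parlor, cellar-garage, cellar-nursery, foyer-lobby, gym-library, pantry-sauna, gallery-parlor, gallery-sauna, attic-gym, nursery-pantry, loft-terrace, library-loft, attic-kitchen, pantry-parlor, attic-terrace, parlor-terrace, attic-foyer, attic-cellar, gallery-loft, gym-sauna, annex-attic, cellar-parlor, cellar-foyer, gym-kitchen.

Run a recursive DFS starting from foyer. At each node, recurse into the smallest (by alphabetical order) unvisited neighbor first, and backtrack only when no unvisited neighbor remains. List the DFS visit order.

foyer, attic, annex, lab, cellar, garage, library, gallery, gym, kitchen, sauna, pantry, nursery, parlor, lobby, terrace, loft

Visit foyer
foyer → attic
attic → annex
annex → lab
attic → cellar
cellar → garage
cellar → library
library → gallery
gallery → gym
gym → kitchen
gym → sauna
sauna → pantry
pantry → nursery
pantry → parlor
parlor → lobby
parlor → terrace
terrace → loft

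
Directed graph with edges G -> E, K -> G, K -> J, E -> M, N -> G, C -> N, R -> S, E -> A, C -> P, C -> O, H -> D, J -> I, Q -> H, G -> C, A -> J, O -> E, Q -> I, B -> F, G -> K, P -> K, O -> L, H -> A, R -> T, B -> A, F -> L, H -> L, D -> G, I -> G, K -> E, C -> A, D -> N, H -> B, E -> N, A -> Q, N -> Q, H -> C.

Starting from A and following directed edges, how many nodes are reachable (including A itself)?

17

BFS from A visits: A, J, Q, I, H, G, B, C, D, L, E, K, F, N, O, P, M
Reachable nodes: 17 of 20 total.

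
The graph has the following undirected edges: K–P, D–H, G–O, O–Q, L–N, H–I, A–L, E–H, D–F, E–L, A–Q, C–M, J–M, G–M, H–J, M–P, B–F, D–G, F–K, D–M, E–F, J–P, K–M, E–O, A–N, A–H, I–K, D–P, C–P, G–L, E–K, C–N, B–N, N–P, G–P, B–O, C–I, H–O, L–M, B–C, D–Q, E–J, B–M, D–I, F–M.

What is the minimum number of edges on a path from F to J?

Level 0: F
Level 1: B, D, E, K, M
Level 2: C, G, H, I, J, L, N, O, P, Q
Level 3: A
J first appears at level 2.

2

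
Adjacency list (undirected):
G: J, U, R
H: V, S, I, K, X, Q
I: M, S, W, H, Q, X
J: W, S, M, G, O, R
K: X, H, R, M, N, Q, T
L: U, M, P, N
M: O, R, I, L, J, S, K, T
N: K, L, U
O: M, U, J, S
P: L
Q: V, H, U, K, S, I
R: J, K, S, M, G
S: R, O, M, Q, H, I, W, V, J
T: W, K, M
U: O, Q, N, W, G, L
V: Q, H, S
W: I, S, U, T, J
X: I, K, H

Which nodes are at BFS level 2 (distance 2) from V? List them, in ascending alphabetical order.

I, J, K, M, O, R, U, W, X

Level 0: V
Level 1: H, Q, S
Level 2: I, J, K, M, O, R, U, W, X
Level 3: G, L, N, T
Level 4: P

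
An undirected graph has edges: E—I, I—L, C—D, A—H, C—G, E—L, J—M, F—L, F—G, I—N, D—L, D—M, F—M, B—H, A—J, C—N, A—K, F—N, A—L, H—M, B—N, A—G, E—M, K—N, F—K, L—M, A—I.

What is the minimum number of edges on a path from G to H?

2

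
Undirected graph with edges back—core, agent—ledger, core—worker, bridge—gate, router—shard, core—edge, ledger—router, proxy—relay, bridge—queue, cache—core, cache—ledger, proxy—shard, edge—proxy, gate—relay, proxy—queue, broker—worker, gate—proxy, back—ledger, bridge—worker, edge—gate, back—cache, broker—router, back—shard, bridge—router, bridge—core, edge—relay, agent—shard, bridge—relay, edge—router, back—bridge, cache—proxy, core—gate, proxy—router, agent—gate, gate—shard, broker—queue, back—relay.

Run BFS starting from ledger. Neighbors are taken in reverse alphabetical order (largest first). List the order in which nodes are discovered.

Visit ledger; enqueue router, cache, back, agent → queue [router, cache, back, agent]
Visit router; enqueue shard, proxy, edge, broker, bridge → queue [cache, back, agent, shard, proxy, edge, broker, bridge]
Visit cache; enqueue core → queue [back, agent, shard, proxy, edge, broker, bridge, core]
Visit back; enqueue relay → queue [agent, shard, proxy, edge, broker, bridge, core, relay]
Visit agent; enqueue gate → queue [shard, proxy, edge, broker, bridge, core, relay, gate]
Visit shard → queue [proxy, edge, broker, bridge, core, relay, gate]
Visit proxy; enqueue queue → queue [edge, broker, bridge, core, relay, gate, queue]
Visit edge → queue [broker, bridge, core, relay, gate, queue]
Visit broker; enqueue worker → queue [bridge, core, relay, gate, queue, worker]
Visit bridge → queue [core, relay, gate, queue, worker]
Visit core → queue [relay, gate, queue, worker]
Visit relay → queue [gate, queue, worker]
Visit gate → queue [queue, worker]
Visit queue → queue [worker]
Visit worker → queue []

ledger, router, cache, back, agent, shard, proxy, edge, broker, bridge, core, relay, gate, queue, worker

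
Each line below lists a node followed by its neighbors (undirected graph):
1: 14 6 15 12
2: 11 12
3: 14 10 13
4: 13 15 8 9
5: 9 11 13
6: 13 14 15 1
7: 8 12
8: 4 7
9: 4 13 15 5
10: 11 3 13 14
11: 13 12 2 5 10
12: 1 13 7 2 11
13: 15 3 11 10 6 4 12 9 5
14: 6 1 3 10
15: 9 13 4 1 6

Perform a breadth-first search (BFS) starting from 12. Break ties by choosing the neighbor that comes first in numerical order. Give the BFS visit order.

12, 1, 2, 7, 11, 13, 6, 14, 15, 8, 5, 10, 3, 4, 9

Visit 12; enqueue 1, 2, 7, 11, 13 → queue [1, 2, 7, 11, 13]
Visit 1; enqueue 6, 14, 15 → queue [2, 7, 11, 13, 6, 14, 15]
Visit 2 → queue [7, 11, 13, 6, 14, 15]
Visit 7; enqueue 8 → queue [11, 13, 6, 14, 15, 8]
Visit 11; enqueue 5, 10 → queue [13, 6, 14, 15, 8, 5, 10]
Visit 13; enqueue 3, 4, 9 → queue [6, 14, 15, 8, 5, 10, 3, 4, 9]
Visit 6 → queue [14, 15, 8, 5, 10, 3, 4, 9]
Visit 14 → queue [15, 8, 5, 10, 3, 4, 9]
Visit 15 → queue [8, 5, 10, 3, 4, 9]
Visit 8 → queue [5, 10, 3, 4, 9]
Visit 5 → queue [10, 3, 4, 9]
Visit 10 → queue [3, 4, 9]
Visit 3 → queue [4, 9]
Visit 4 → queue [9]
Visit 9 → queue []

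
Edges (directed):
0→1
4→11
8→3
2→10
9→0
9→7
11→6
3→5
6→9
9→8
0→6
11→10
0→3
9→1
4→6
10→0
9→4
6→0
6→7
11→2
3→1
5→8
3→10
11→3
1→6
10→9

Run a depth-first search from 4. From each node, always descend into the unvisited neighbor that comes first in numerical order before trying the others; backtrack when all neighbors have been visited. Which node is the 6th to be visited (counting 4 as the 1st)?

5

Visit 4
4 → 6
6 → 0
0 → 1
0 → 3
3 → 5
5 → 8
3 → 10
10 → 9
9 → 7
4 → 11
11 → 2

Visit order: 4, 6, 0, 1, 3, 5, 8, 10, 9, 7, 11, 2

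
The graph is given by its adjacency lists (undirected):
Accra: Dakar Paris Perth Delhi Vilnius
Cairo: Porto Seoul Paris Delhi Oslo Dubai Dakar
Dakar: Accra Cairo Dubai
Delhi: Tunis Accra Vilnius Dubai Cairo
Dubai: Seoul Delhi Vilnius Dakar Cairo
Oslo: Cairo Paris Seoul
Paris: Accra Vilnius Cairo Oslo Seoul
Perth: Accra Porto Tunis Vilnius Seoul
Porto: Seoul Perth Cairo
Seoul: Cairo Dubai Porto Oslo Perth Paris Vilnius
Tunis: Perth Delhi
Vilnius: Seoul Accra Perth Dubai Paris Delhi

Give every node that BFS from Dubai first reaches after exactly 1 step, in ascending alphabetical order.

Cairo, Dakar, Delhi, Seoul, Vilnius

Level 0: Dubai
Level 1: Cairo, Dakar, Delhi, Seoul, Vilnius
Level 2: Accra, Oslo, Paris, Perth, Porto, Tunis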